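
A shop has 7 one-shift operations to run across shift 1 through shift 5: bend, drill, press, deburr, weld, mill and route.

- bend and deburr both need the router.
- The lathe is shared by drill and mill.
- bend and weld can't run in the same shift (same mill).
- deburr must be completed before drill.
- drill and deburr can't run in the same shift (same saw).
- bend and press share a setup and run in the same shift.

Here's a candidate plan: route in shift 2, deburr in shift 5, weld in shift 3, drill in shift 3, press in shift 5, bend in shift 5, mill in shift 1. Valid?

Invalid. bend and deburr both need the router.

bend and weld can't run in the same shift (same mill) — holds.
deburr must be completed before drill — violated.
drill and deburr can't run in the same shift (same saw) — holds.
bend and deburr both need the router — violated.
bend and press share a setup and run in the same shift — holds.
The lathe is shared by drill and mill — holds.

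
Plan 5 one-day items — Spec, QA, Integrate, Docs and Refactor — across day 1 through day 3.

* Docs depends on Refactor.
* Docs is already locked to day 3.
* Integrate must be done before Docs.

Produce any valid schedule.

Spec in day 1, Integrate in day 1, Docs in day 3, QA in day 1, Refactor in day 1

Checking: Refactor(day 1) before Docs(day 3); Integrate(day 1) before Docs(day 3); Docs=day 3 in [day 3,day 3].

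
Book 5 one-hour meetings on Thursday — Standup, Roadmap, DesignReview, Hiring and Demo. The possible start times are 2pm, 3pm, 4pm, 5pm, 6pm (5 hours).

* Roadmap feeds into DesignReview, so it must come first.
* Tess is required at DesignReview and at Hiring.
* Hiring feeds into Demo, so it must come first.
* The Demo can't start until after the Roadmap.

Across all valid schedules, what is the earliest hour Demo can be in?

3pm

Precedence pushes Demo to at least 3pm.
Demo at 3pm is achievable: Roadmap=2pm; Demo=3pm; Hiring=2pm; DesignReview=3pm; Standup=2pm.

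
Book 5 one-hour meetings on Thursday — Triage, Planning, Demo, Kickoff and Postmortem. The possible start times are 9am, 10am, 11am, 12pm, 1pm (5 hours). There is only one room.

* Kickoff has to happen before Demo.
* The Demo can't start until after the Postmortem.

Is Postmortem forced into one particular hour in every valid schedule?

No

Postmortem can be 9am (e.g. Triage in 12pm, Kickoff in 10am, Postmortem in 9am, Demo in 11am, Planning in 1pm) or 10am (e.g. Demo=11am, Postmortem=10am, Triage=12pm, Planning=1pm, Kickoff=9am).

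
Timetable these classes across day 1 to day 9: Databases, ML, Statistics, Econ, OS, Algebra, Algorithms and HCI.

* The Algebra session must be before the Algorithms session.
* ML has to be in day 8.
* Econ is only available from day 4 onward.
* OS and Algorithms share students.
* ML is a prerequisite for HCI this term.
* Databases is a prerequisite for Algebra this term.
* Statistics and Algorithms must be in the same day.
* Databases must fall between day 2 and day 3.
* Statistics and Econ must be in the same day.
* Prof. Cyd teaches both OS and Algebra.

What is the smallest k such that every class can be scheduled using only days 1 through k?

9 days

The precedence chain requires at least 3 distinct days.
Propagating the time windows through the other constraints, HCI can't land before day 9, so the schedule must run through at least day 9.
9 works (last occupied day: day 9): for example Algorithms=day 4; Databases=day 2; HCI=day 9; OS=day 1; Econ=day 4; Statistics=day 4; Algebra=day 3; ML=day 8.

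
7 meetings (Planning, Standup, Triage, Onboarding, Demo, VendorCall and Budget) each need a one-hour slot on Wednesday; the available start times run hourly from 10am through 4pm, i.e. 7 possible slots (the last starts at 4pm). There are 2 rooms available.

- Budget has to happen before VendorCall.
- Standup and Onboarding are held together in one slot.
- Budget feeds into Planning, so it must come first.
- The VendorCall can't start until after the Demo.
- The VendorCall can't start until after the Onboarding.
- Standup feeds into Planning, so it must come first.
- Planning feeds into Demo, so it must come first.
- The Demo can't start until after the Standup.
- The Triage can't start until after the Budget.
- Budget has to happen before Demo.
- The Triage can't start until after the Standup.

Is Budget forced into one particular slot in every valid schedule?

No

Budget can be 10am (e.g. VendorCall in 2pm; Standup in 11am; Demo in 1pm; Budget in 10am; Planning in 12pm; Onboarding in 11am; Triage in 12pm) or 11am (e.g. Budget -> 11am; VendorCall -> 2pm; Onboarding -> 10am; Triage -> 12pm; Planning -> 12pm; Standup -> 10am; Demo -> 1pm).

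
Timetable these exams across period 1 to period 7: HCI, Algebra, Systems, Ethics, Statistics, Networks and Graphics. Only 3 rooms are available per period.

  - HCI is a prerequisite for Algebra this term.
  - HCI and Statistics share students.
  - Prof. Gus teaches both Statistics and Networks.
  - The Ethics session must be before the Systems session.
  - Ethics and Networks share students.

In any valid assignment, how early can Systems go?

Precedence pushes Systems to at least period 2.
Systems at period 2 is achievable: Networks=period 3; Algebra=period 2; Systems=period 2; Ethics=period 1; HCI=period 1; Graphics=period 1; Statistics=period 2.

period 2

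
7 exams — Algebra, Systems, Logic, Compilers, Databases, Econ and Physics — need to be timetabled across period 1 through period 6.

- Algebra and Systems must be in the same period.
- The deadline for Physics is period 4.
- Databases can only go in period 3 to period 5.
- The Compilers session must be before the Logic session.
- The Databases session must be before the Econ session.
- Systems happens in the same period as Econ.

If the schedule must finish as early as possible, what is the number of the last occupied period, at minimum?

The precedence chain requires at least 2 distinct periods.
Propagating the time windows through the other constraints, Algebra can't land before period 4, so the schedule must run through at least period 4.
4 works (last occupied period: period 4): for example Physics -> period 1; Logic -> period 2; Econ -> period 4; Databases -> period 3; Compilers -> period 1; Algebra -> period 4; Systems -> period 4.

4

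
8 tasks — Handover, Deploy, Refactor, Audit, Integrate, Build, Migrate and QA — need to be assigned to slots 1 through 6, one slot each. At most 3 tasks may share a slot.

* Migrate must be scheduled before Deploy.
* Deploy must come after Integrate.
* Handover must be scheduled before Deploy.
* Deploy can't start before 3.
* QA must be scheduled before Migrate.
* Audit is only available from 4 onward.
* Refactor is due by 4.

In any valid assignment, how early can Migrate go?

2

Precedence pushes Migrate to at least 2; downstream work caps Migrate at 5.
Migrate at 2 is achievable: QA=1; Handover=1; Build=2; Deploy=3; Audit=4; Integrate=2; Refactor=1; Migrate=2.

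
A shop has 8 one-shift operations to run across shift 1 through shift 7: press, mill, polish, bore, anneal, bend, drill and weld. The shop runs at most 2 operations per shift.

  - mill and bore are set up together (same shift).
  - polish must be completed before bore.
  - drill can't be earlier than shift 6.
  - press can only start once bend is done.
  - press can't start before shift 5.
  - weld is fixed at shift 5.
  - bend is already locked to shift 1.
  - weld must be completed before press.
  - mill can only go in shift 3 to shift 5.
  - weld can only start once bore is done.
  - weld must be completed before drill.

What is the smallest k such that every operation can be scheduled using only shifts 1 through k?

The precedence chain requires at least 4 distinct shifts.
With at most 2 per shift and 8 operations, at least 4 shifts are needed.
drill can't be placed before shift 6, so the schedule must run through at least shift 6.
6 works (last occupied shift: shift 6): for example mill in shift 3; press in shift 6; bend in shift 1; anneal in shift 2; drill in shift 6; weld in shift 5; polish in shift 1; bore in shift 3.

6 shifts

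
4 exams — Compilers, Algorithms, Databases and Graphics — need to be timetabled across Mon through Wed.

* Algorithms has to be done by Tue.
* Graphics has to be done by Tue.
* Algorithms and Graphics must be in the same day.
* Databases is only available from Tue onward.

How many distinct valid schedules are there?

Splitting on Compilers: it can be Mon (4), Tue (4), Wed (4). Listing each branch's schedules as (Algorithms, Databases, Graphics):
Compilers=Mon: (Mon,Tue,Mon) (Mon,Wed,Mon) (Tue,Tue,Tue) (Tue,Wed,Tue) — 4.
Compilers=Tue: (Mon,Tue,Mon) (Mon,Wed,Mon) (Tue,Tue,Tue) (Tue,Wed,Tue) — 4.
Compilers=Wed: (Mon,Tue,Mon) (Mon,Wed,Mon) (Tue,Tue,Tue) (Tue,Wed,Tue) — 4.
Summing: 4 + 4 + 4 = 12.

12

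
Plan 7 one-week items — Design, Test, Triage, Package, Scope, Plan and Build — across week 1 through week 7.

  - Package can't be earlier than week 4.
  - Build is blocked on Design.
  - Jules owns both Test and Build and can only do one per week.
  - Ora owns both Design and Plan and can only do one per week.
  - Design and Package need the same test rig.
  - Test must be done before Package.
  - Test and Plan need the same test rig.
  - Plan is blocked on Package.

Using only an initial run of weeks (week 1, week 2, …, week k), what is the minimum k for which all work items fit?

The precedence chain requires at least 3 distinct weeks.
Propagating the time windows through the other constraints, Plan can't land before week 5, so the schedule must run through at least week 5.
5 works (last occupied week: week 5): for example Build -> week 2, Test -> week 1, Package -> week 4, Design -> week 1, Scope -> week 1, Triage -> week 1, Plan -> week 5.

5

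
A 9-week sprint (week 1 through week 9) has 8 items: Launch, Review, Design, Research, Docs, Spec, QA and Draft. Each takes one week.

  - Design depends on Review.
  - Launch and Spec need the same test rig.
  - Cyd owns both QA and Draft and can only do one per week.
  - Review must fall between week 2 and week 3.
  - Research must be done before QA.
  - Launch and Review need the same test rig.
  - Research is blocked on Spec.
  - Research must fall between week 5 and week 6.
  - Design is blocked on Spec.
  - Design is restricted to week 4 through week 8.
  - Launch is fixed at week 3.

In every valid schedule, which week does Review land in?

Review's window is week 2–week 3.
Launch is fixed at week 3, and Review can't share a week with Launch.
So Review must be week 2.

week 2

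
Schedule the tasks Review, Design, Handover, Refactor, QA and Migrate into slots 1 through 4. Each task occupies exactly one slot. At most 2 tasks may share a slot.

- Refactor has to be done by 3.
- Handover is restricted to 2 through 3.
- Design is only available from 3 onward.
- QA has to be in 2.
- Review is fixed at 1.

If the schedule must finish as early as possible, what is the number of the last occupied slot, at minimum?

With at most 2 per slot and 6 tasks, at least 3 slots are needed.
Design can't be placed before 3, so the schedule must run through at least slot 3.
3 works (last occupied slot: 3): for example Handover=2; Migrate=3; Design=3; Review=1; Refactor=1; QA=2.

slot 3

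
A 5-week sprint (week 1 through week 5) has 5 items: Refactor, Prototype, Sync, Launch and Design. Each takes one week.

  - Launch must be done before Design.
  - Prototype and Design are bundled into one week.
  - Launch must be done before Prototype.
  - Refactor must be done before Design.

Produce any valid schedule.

Prototype -> week 2, Sync -> week 1, Launch -> week 1, Refactor -> week 1, Design -> week 2

Checking: Launch(week 1) before Prototype(week 2); Refactor(week 1) before Design(week 2); Launch(week 1) before Design(week 2); Prototype = Design = week 2.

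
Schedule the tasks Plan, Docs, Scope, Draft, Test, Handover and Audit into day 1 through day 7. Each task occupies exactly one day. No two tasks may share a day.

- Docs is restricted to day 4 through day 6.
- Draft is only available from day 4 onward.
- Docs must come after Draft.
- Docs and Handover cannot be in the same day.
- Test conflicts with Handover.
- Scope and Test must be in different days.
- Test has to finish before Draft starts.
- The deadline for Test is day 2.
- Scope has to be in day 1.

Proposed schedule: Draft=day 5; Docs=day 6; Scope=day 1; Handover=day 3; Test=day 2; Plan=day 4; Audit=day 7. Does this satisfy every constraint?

Yes, all constraints hold

Scope and Test must be in different days — holds.
Docs must come after Draft — holds.
Draft is only available from day 4 onward — holds.
Scope has to be in day 1 — holds.
The deadline for Test is day 2 — holds.
Docs and Handover cannot be in the same day — holds.
Docs is restricted to day 4 through day 6 — holds.
Test conflicts with Handover — holds.
No two tasks may share a day — holds.
Test has to finish before Draft starts — holds.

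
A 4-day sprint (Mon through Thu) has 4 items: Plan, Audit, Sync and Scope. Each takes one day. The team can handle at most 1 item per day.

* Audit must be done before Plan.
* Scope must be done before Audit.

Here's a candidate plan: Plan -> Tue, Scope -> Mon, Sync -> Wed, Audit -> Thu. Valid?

Invalid. Audit must be done before Plan.

Audit must be done before Plan — violated.
Scope must be done before Audit — holds.
The team can handle at most 1 item per day — holds.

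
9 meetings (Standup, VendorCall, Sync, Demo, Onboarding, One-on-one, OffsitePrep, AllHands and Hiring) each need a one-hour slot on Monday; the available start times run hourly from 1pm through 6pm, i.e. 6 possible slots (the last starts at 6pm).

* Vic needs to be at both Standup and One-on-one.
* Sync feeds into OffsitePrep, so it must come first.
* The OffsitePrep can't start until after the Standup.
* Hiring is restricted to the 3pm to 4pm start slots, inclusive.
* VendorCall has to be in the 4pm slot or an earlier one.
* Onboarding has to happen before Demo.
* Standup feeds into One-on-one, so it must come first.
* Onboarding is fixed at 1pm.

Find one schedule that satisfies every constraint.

OffsitePrep in 2pm; One-on-one in 2pm; Demo in 2pm; Onboarding in 1pm; AllHands in 1pm; Hiring in 3pm; VendorCall in 1pm; Standup in 1pm; Sync in 1pm

Checking: Sync(1pm) before OffsitePrep(2pm); Standup(1pm) before OffsitePrep(2pm); Onboarding(1pm) before Demo(2pm); Standup(1pm) before One-on-one(2pm); Standup(1pm) != One-on-one(2pm); VendorCall=1pm in [1pm,4pm]; Hiring=3pm in [3pm,4pm]; Onboarding=1pm in [1pm,1pm].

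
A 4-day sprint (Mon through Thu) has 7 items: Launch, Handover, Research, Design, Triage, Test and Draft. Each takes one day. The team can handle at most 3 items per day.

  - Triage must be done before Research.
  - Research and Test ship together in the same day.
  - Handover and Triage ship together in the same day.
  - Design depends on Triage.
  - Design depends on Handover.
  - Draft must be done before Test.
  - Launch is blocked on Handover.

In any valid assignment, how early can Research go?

Tue

Precedence pushes Research to at least Tue.
Research at Tue is achievable: Test -> Tue, Launch -> Wed, Draft -> Mon, Triage -> Mon, Design -> Tue, Research -> Tue, Handover -> Mon.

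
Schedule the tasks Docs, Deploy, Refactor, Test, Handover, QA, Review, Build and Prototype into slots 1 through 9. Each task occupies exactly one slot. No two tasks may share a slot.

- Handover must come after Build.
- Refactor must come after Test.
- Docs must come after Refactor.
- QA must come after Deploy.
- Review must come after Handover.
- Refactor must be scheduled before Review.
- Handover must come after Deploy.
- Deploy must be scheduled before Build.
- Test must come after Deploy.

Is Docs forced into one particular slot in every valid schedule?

Docs can be 4 (e.g. Refactor in 3, Prototype in 9, Test in 2, Docs in 4, QA in 8, Build in 5, Review in 7, Handover in 6, Deploy in 1) or 5 (e.g. Build in 4; Prototype in 9; Deploy in 1; Docs in 5; Test in 2; Handover in 6; QA in 8; Refactor in 3; Review in 7).

No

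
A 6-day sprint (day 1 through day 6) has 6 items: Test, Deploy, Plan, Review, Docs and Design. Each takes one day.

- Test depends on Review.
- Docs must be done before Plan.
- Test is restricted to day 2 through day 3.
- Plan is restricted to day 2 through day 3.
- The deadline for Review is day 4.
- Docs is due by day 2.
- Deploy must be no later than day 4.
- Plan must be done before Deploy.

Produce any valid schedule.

Test in day 2; Review in day 1; Design in day 1; Deploy in day 3; Docs in day 1; Plan in day 2

Checking: Docs(day 1) before Plan(day 2); Plan(day 2) before Deploy(day 3); Review(day 1) before Test(day 2); Docs=day 1 in [day 1,day 2]; Test=day 2 in [day 2,day 3]; Deploy=day 3 in [day 1,day 4]; Review=day 1 in [day 1,day 4]; Plan=day 2 in [day 2,day 3].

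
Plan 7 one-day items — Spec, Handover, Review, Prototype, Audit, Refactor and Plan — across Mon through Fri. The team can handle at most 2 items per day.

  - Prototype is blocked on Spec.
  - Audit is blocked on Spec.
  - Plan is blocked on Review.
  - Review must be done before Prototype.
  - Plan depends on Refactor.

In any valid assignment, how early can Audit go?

Precedence pushes Audit to at least Tue.
Audit at Tue is achievable: Prototype=Tue, Plan=Thu, Spec=Mon, Refactor=Wed, Audit=Tue, Handover=Wed, Review=Mon.

Tue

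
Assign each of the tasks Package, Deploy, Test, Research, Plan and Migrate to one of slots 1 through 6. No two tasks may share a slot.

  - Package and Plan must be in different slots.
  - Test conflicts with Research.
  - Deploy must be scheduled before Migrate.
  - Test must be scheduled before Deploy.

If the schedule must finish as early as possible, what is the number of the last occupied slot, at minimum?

The precedence chain requires at least 3 distinct slots.
With at most 1 per slot and 6 tasks, at least 6 slots are needed.
6 works (last occupied slot: 6): for example Package in 4, Test in 1, Plan in 6, Research in 5, Migrate in 3, Deploy in 2.

slot 6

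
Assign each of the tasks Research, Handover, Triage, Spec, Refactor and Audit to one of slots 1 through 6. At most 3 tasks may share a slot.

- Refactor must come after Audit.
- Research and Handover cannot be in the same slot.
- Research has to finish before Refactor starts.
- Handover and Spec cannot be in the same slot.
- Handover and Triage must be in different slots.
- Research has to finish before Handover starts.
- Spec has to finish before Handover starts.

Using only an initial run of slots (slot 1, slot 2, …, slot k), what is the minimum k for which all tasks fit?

The precedence chain requires at least 2 distinct slots.
With at most 3 per slot and 6 tasks, at least 2 slots are needed.
Could 2 slots be enough, i.e. nothing placed later than 2? No: Refactor must come after Audit (at 1 or later) → {2}; Audit must come before Refactor (at 2 or earlier) → {1}; Research must come before Refactor (at 2 or earlier) → {1}; Handover must come after Research (at 1 or later) → {2}; Spec must come before Handover (at 2 or earlier) → {1}; Triage can't share with Handover (2) → {1}; that puts Research, Triage, Spec and Audit all in 1 — more than 3 per slot.
So 2 slots is not enough.
3 works (last occupied slot: 3): for example Research -> 1; Spec -> 1; Handover -> 2; Triage -> 3; Audit -> 1; Refactor -> 2.

3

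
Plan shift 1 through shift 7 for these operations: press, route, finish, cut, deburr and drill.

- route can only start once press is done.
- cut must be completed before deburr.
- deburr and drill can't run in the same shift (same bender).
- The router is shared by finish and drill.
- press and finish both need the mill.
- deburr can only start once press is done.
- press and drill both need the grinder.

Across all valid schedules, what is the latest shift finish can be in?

finish at shift 7 is achievable: finish in shift 7, route in shift 2, deburr in shift 2, press in shift 1, drill in shift 3, cut in shift 1.

shift 7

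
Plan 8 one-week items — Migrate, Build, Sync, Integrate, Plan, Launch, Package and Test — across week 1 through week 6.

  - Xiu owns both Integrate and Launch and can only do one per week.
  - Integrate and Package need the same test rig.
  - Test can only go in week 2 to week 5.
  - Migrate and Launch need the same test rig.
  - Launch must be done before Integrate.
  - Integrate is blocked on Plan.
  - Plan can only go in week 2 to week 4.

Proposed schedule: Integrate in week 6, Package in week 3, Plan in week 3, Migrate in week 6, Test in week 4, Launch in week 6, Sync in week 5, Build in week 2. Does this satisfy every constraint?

No — it violates: Xiu owns both Integrate and Launch and can only do one per week

Integrate is blocked on Plan — holds.
Test can only go in week 2 to week 5 — holds.
Integrate and Package need the same test rig — holds.
Launch must be done before Integrate — violated.
Xiu owns both Integrate and Launch and can only do one per week — violated.
Plan can only go in week 2 to week 4 — holds.
Migrate and Launch need the same test rig — violated.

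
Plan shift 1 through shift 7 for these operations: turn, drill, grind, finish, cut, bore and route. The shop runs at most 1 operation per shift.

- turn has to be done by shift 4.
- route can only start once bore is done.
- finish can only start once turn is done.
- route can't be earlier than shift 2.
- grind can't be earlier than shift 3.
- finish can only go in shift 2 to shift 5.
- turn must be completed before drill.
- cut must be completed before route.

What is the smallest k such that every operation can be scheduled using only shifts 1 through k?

7 shifts

The precedence chain requires at least 2 distinct shifts.
With at most 1 per shift and 7 operations, at least 7 shifts are needed.
grind can't be placed before shift 3, so the schedule must run through at least shift 3.
7 works (last occupied shift: shift 7): for example bore in shift 5, finish in shift 2, grind in shift 3, drill in shift 7, cut in shift 4, turn in shift 1, route in shift 6.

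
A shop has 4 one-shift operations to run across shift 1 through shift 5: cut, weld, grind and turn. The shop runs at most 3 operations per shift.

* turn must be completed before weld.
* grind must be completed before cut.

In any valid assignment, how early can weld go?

shift 2

Precedence pushes weld to at least shift 2.
weld at shift 2 is achievable: cut in shift 2; grind in shift 1; weld in shift 2; turn in shift 1.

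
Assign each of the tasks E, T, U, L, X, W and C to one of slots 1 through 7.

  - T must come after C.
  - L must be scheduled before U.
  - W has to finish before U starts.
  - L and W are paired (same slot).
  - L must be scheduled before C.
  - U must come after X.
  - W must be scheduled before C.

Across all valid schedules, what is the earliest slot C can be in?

Precedence pushes C to at least 2; downstream work caps C at 6.
C at 2 is achievable: T=3, X=1, E=1, L=1, U=2, W=1, C=2.

2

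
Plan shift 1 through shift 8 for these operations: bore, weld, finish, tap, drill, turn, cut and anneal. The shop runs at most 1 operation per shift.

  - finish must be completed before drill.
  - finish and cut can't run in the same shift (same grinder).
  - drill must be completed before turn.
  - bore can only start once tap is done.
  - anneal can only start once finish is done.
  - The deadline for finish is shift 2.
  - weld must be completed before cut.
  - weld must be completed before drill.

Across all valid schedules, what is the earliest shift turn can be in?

Precedence pushes turn to at least shift 3.
turn at shift 4 is achievable: weld=shift 2; tap=shift 5; bore=shift 6; finish=shift 1; turn=shift 4; cut=shift 7; anneal=shift 8; drill=shift 3.
Nothing earlier works — the conflict and capacity constraints rule out every shift before shift 4.

shift 4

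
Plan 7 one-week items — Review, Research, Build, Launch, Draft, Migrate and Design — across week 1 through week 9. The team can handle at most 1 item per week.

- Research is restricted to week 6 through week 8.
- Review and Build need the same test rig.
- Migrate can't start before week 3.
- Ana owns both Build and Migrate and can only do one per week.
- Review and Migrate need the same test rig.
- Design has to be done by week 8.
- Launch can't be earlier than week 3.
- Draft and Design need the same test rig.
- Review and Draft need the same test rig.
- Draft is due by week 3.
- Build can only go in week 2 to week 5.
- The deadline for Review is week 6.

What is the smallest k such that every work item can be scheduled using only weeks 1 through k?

7

With at most 1 per week and 7 work items, at least 7 weeks are needed.
Research can't be placed before week 6, so the schedule must run through at least week 6.
7 works (last occupied week: week 7): for example Launch=week 3; Design=week 7; Draft=week 1; Build=week 2; Migrate=week 4; Review=week 5; Research=week 6.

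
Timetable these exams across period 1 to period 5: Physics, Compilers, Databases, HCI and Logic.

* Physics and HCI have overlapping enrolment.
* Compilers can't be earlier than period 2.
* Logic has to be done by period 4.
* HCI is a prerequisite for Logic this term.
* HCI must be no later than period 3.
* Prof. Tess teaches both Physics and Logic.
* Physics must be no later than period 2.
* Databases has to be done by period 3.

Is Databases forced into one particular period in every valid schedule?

Databases can be period 1 (e.g. Databases=period 1, Logic=period 3, Compilers=period 2, HCI=period 2, Physics=period 1) or period 2 (e.g. Logic=period 3; HCI=period 2; Physics=period 1; Compilers=period 2; Databases=period 2).

No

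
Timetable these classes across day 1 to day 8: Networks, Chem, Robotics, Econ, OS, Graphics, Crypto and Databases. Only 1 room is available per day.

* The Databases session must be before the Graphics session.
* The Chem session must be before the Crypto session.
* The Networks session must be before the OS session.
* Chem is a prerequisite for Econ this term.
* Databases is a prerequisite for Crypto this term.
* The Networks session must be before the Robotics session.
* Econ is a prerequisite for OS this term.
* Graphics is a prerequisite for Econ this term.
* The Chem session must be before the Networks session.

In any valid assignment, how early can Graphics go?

day 2

Precedence pushes Graphics to at least day 2; downstream work caps Graphics at day 6.
Graphics at day 2 is achievable: OS -> day 6; Robotics -> day 8; Graphics -> day 2; Databases -> day 1; Econ -> day 5; Chem -> day 3; Crypto -> day 7; Networks -> day 4.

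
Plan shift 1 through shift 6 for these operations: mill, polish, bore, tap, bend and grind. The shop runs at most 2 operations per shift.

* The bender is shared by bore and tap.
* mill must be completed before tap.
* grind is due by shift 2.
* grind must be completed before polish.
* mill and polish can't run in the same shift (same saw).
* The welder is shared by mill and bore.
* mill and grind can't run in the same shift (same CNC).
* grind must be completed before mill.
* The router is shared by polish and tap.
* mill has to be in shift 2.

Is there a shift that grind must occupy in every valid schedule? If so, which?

grind's window is shift 1–shift 2.
mill is fixed at shift 2, and grind can't share a shift with mill.
So grind must be shift 1.

shift 1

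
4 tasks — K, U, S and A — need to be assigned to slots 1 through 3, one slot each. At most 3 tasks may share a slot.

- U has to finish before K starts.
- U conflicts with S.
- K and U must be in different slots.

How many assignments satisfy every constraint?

Splitting on K: it can be 2 (6), 3 (12). Listing each branch's schedules as (U, S, A):
K=2: (1,2,1) (1,2,2) (1,2,3) (1,3,1) (1,3,2) (1,3,3) — 6.
K=3: (1,2,1) (1,2,2) (1,2,3) (1,3,1) (1,3,2) (1,3,3) (2,1,1) (2,1,2) (2,1,3) (2,3,1) (2,3,2) (2,3,3) — 12.
Summing: 6 + 12 = 18.

18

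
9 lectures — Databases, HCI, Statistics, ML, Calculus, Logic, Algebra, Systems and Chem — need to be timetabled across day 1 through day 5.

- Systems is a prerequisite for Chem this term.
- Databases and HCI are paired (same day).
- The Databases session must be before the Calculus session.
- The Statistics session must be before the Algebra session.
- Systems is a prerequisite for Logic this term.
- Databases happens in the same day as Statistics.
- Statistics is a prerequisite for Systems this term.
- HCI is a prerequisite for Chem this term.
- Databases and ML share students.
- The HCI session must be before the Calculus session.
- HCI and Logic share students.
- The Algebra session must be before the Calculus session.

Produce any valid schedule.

Systems=day 2, HCI=day 1, ML=day 2, Algebra=day 2, Databases=day 1, Statistics=day 1, Calculus=day 3, Logic=day 3, Chem=day 3

Checking: Statistics(day 1) before Systems(day 2); Systems(day 2) before Chem(day 3); HCI(day 1) before Calculus(day 3); Algebra(day 2) before Calculus(day 3); Systems(day 2) before Logic(day 3); Statistics(day 1) before Algebra(day 2); HCI(day 1) before Chem(day 3); Databases(day 1) before Calculus(day 3); Databases(day 1) != ML(day 2); HCI(day 1) != Logic(day 3); Databases = Statistics = day 1; Databases = HCI = day 1.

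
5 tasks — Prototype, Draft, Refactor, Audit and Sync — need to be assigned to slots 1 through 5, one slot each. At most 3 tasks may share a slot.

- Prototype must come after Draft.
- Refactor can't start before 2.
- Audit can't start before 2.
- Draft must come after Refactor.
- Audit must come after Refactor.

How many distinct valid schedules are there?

55

Splitting on Prototype: it can be 4 (15), 5 (40). Listing each branch's schedules as (Draft, Refactor, Audit, Sync):
Prototype=4: (3,2,3,1) (3,2,3,2) (3,2,3,3) (3,2,3,4) (3,2,3,5) (3,2,4,1) (3,2,4,2) (3,2,4,3) (3,2,4,4) (3,2,4,5) (3,2,5,1) (3,2,5,2) (3,2,5,3) (3,2,5,4) (3,2,5,5) — 15.
Prototype=5: (3,2,3,1) (3,2,3,2) (3,2,3,3) (3,2,3,4) (3,2,3,5) (3,2,4,1) (3,2,4,2) (3,2,4,3) (3,2,4,4) (3,2,4,5) (3,2,5,1) (3,2,5,2) (3,2,5,3) (3,2,5,4) (3,2,5,5) (4,2,3,1) (4,2,3,2) (4,2,3,3) (4,2,3,4) (4,2,3,5) (4,2,4,1) (4,2,4,2) (4,2,4,3) (4,2,4,4) (4,2,4,5) (4,2,5,1) (4,2,5,2) (4,2,5,3) (4,2,5,4) (4,2,5,5) (4,3,4,1) (4,3,4,2) (4,3,4,3) (4,3,4,4) (4,3,4,5) (4,3,5,1) (4,3,5,2) (4,3,5,3) (4,3,5,4) (4,3,5,5) — 40.
Summing: 15 + 40 = 55.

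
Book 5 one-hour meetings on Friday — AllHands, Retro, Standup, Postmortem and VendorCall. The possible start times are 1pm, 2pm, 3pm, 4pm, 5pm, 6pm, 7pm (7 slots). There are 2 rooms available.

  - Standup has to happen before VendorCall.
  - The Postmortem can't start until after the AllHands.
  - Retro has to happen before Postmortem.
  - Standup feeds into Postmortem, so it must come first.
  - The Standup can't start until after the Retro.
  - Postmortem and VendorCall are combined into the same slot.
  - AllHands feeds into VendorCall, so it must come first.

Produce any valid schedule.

VendorCall in 3pm, AllHands in 1pm, Retro in 1pm, Postmortem in 3pm, Standup in 2pm

Checking: Retro(1pm) before Postmortem(3pm); AllHands(1pm) before Postmortem(3pm); Standup(2pm) before VendorCall(3pm); AllHands(1pm) before VendorCall(3pm); Retro(1pm) before Standup(2pm); Standup(2pm) before Postmortem(3pm); Postmortem = VendorCall = 3pm; max 2 per slot (cap 2).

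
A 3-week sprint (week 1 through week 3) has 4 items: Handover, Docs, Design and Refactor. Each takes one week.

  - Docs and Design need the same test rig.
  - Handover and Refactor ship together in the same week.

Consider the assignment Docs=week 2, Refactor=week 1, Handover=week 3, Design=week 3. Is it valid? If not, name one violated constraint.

Handover and Refactor ship together in the same week — violated.
Docs and Design need the same test rig — holds.

No — it violates: Handover and Refactor ship together in the same week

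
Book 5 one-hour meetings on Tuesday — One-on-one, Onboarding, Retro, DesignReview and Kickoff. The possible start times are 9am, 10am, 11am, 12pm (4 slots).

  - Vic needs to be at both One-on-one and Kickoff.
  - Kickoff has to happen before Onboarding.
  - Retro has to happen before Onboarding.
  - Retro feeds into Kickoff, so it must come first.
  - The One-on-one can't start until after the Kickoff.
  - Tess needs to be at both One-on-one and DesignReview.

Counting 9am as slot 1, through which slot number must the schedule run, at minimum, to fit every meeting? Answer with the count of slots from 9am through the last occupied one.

3

The precedence chain requires at least 3 distinct slots.
3 works (last occupied slot: 11am): for example Kickoff -> 10am; DesignReview -> 9am; Onboarding -> 11am; Retro -> 9am; One-on-one -> 11am.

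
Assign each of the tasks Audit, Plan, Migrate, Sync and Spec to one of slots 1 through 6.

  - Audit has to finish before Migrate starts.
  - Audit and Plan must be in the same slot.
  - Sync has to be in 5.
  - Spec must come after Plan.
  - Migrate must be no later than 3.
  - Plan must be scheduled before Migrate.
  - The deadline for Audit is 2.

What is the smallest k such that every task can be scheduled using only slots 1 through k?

5 slots

The precedence chain requires at least 2 distinct slots.
Sync can't be placed before 5, so the schedule must run through at least slot 5.
5 works (last occupied slot: 5): for example Migrate -> 2; Sync -> 5; Plan -> 1; Audit -> 1; Spec -> 2.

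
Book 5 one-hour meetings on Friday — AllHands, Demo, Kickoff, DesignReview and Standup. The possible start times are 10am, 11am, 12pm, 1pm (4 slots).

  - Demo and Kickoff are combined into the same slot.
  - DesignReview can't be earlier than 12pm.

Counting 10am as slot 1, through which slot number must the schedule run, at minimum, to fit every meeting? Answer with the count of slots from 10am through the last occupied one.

3 slots

DesignReview can't be placed before 12pm — that is slot 3 counting from 10am — so the schedule must run through at least 3 slots.
3 works (last occupied slot: 12pm): for example Kickoff in 10am, AllHands in 10am, Demo in 10am, Standup in 10am, DesignReview in 12pm.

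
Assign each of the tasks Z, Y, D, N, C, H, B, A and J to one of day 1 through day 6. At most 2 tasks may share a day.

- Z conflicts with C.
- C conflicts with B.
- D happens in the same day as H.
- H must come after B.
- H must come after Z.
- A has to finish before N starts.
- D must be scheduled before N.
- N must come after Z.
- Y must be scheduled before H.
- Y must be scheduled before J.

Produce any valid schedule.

N -> day 4, C -> day 5, D -> day 3, Z -> day 1, Y -> day 1, J -> day 4, H -> day 3, B -> day 2, A -> day 2

Checking: Y(day 1) before H(day 3); Z(day 1) before N(day 4); D(day 3) before N(day 4); A(day 2) before N(day 4); Y(day 1) before J(day 4); Z(day 1) before H(day 3); B(day 2) before H(day 3); C(day 5) != B(day 2); Z(day 1) != C(day 5); D = H = day 3; max 2 per day (cap 2).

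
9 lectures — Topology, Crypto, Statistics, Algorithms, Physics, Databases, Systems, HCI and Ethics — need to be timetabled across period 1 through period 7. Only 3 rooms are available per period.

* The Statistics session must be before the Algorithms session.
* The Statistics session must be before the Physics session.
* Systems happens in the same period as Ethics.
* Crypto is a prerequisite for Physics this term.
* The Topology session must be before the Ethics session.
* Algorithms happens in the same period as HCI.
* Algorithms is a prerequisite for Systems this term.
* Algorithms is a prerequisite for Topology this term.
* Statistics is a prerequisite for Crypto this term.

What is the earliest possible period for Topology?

period 3

Precedence pushes Topology to at least period 3; downstream work caps Topology at period 6.
Topology at period 3 is achievable: Physics -> period 3; Statistics -> period 1; Systems -> period 4; HCI -> period 2; Topology -> period 3; Databases -> period 1; Ethics -> period 4; Algorithms -> period 2; Crypto -> period 2.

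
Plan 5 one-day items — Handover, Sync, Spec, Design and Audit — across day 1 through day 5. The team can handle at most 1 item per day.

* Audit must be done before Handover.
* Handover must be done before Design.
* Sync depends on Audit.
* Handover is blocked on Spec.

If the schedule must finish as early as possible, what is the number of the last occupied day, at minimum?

The precedence chain requires at least 3 distinct days.
With at most 1 per day and 5 work items, at least 5 days are needed.
5 works (last occupied day: day 5): for example Design=day 5, Audit=day 1, Sync=day 4, Handover=day 3, Spec=day 2.

5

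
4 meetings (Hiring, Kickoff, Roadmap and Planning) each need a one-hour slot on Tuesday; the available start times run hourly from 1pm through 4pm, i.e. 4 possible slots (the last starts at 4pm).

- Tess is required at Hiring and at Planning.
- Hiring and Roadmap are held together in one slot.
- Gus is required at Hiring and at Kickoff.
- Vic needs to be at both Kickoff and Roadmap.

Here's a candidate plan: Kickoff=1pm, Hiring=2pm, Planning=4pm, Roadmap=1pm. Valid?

Hiring and Roadmap are held together in one slot — violated.
Vic needs to be at both Kickoff and Roadmap — violated.
Gus is required at Hiring and at Kickoff — holds.
Tess is required at Hiring and at Planning — holds.

Invalid. Vic needs to be at both Kickoff and Roadmap.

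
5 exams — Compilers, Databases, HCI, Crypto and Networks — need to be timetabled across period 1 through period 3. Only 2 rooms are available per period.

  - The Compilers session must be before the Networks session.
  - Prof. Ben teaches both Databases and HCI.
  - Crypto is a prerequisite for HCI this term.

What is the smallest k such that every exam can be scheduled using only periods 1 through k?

3

The precedence chain requires at least 2 distinct periods.
With at most 2 per period and 5 exams, at least 3 periods are needed.
3 works (last occupied period: period 3): for example Compilers=period 1, Databases=period 3, HCI=period 2, Crypto=period 1, Networks=period 2.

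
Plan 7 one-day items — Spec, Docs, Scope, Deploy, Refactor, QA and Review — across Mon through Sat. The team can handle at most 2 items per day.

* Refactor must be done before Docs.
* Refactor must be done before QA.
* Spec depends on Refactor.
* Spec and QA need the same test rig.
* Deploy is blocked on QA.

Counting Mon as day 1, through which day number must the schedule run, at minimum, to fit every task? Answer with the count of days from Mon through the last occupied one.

4

The precedence chain requires at least 3 distinct days.
With at most 2 per day and 7 tasks, at least 4 days are needed.
4 works (last occupied day: Thu): for example Docs in Tue; Review in Thu; Spec in Wed; Deploy in Wed; Refactor in Mon; Scope in Mon; QA in Tue.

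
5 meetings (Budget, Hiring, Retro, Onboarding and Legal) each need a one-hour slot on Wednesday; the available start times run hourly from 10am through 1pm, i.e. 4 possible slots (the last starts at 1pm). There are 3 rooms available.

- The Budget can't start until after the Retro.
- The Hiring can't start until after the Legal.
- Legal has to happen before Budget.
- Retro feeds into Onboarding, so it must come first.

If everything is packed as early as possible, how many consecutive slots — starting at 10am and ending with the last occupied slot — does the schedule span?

The precedence chain requires at least 2 distinct slots.
With at most 3 per slot and 5 meetings, at least 2 slots are needed.
2 works (last occupied slot: 11am): for example Hiring=11am; Onboarding=11am; Retro=10am; Budget=11am; Legal=10am.

2 slots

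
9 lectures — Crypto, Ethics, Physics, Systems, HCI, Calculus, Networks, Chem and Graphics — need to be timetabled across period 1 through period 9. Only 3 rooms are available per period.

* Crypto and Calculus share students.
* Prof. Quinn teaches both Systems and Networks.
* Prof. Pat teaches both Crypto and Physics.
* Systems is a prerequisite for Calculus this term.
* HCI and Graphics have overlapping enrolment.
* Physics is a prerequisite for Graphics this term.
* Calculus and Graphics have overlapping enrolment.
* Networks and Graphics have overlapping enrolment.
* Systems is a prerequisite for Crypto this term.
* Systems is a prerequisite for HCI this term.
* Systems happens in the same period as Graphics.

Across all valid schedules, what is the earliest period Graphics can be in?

Precedence pushes Graphics to at least period 2; Graphics must be in the same period as Systems, which can't be after period 8, so Graphics is at most period 8.
Graphics at period 2 is achievable: Calculus=period 4, Chem=period 2, Physics=period 1, Systems=period 2, HCI=period 3, Graphics=period 2, Crypto=period 3, Networks=period 1, Ethics=period 1.

period 2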